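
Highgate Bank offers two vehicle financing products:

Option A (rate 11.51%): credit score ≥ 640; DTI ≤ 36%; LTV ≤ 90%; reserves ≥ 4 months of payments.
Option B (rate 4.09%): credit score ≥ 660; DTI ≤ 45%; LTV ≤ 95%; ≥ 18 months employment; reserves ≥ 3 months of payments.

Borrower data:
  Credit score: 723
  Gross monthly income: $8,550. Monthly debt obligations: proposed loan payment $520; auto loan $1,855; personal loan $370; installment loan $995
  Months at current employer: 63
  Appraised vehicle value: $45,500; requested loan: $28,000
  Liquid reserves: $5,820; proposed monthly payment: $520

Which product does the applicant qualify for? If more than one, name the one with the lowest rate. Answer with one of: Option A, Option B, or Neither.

Total debts = (520 + 1,855 + 370 + 995) = 3,740; DTI = 3,740/8,550 = 43.7%.
LTV = 28,000/45,500 = 61.5%.
Reserves = 5,820/520 = 11.2 months.
Option A: score 723 ≥ 640; DTI 43.7% > 36%; LTV 61.5% ≤ 90%; reserves 11.2 ≥ 4 mo → does not qualify.
Option B: score 723 ≥ 660; DTI 43.7% ≤ 45%; LTV 61.5% ≤ 95%; employment 63 ≥ 18 mo; reserves 11.2 ≥ 3 mo → qualifies.

Option B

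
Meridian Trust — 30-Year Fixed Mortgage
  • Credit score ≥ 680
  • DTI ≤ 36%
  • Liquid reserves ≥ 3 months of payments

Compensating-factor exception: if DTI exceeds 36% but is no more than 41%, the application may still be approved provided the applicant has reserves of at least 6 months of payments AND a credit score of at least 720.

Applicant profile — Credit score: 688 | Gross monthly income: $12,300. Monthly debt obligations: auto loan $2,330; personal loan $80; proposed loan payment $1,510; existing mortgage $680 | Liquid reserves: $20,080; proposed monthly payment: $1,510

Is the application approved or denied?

Denied

Credit score 688 ≥ 680 (meets base)
Total debts = (2,330 + 80 + 1,510 + 680) = 4,600. DTI: 4,600 ÷ 12,300 = 37.4%, over the 36% base limit.
Reserves: 20,080 ÷ 1,510 = 13.3 months (meets 3-month minimum)
DTI 37.4% is within the 36%–41% exception band; checking compensating factors.
Reserves 13.3 ≥ 6 months; credit score 688 < 720.
Compensating-factor requirement not fully met.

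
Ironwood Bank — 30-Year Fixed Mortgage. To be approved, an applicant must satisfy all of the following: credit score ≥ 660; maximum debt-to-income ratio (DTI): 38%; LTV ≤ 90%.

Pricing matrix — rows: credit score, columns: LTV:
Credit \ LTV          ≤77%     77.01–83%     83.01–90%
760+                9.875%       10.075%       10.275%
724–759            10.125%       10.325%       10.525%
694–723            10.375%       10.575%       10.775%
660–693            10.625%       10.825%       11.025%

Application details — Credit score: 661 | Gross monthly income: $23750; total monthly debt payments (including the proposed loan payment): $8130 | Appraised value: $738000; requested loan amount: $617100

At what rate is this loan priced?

Credit score 661 ≥ 660; Debt-to-income = 8,130/23,750 = 34.2% — meets 38% limit
LTV: 617,100 ÷ 738,000 = 83.6%, within 90% cap
Credit 661 → row 660–693; LTV 83.6% → column 83.01–90%. Grid cell → 11.025%.

11.025%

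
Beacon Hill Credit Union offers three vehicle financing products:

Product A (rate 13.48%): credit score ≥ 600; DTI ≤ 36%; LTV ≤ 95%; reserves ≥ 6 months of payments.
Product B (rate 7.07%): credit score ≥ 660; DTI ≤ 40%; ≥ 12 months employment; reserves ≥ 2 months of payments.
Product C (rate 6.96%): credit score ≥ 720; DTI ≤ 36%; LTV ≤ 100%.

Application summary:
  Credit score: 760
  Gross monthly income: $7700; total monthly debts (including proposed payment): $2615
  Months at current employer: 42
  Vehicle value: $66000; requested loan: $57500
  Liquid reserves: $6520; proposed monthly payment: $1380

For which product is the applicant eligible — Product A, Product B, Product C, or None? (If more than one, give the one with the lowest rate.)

DTI = 2,615/7,700 = 34%.
LTV = 57,500/66,000 = 87.1%.
Reserves = 6,520/1,380 = 4.7 months.
Product A: score 760 ≥ 600; DTI 34% ≤ 36%; LTV 87.1% ≤ 95%; reserves 4.7 < 6 mo → does not qualify.
Product B: score 760 ≥ 660; DTI 34% ≤ 40%; employment 42 ≥ 12 mo; reserves 4.7 ≥ 2 mo → qualifies.
Product C: score 760 ≥ 720; DTI 34% ≤ 36%; LTV 87.1% ≤ 100% → qualifies.
Qualifying: Product B, Product C. Lowest rate is 6.96% → Product C.

Product C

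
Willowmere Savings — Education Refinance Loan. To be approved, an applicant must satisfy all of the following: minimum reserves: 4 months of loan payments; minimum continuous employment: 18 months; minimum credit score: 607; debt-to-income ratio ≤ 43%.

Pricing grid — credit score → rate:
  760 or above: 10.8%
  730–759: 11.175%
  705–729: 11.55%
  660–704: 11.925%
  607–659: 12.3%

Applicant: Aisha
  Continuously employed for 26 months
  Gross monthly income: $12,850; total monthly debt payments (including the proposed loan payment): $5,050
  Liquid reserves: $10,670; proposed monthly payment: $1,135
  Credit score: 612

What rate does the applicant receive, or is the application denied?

Approved at 12.3%

Credit score 612 ≥ 607 (meets minimum)
Reserves: 10,670 ÷ 1,135 = 9.4 months (meets 4-month minimum)
Debt-to-income = 5,050/12,850 = 39.3% — meets 43% limit
Employment 26 ≥ 18 months
All requirements met. Score 612 falls in the 607–659 tier → 12.3%.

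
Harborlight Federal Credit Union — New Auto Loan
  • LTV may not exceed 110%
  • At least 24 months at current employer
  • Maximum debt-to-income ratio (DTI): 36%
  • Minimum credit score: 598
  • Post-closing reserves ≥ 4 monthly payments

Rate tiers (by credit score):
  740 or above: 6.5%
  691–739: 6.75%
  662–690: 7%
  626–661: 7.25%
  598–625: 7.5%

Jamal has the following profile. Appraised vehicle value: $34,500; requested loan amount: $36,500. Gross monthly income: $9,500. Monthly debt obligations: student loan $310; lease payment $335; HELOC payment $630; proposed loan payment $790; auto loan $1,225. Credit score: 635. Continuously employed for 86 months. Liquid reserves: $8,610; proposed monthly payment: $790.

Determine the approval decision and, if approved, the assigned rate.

Approved at 7.25%

Credit score 635 ≥ 598 (meets minimum)
LTV = 36,500/34,500 = 105.8% ≤ 110%
Employment 86 ≥ 24 months
Reserves = 8,610/790 = 10.9 months ≥ 4
Total monthly debts = (310 + 335 + 630 + 790 + 1,225) = 3,290. DTI: 3,290 ÷ 9,500 = 34.6%, within the 36% cap
All requirements met. Score 635 falls in the 626–661 tier → 7.25%.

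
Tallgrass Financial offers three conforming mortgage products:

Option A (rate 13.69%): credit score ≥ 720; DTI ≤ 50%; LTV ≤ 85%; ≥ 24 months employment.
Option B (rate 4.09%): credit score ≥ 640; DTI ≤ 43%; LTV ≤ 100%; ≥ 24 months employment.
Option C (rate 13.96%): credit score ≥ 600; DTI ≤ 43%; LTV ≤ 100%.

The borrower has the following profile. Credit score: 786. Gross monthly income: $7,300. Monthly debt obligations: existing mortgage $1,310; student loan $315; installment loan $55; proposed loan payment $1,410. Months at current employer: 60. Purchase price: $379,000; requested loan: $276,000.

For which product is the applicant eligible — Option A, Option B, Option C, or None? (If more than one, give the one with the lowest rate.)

Total debts = (1,310 + 315 + 55 + 1,410) = 3,090; DTI = 3,090/7,300 = 42.3%.
LTV = 276,000/379,000 = 72.8%.
Option A: score 786 ≥ 720; DTI 42.3% ≤ 50%; LTV 72.8% ≤ 85%; employment 60 ≥ 24 mo → qualifies.
Option B: score 786 ≥ 640; DTI 42.3% ≤ 43%; LTV 72.8% ≤ 100%; employment 60 ≥ 24 mo → qualifies.
Option C: score 786 ≥ 600; DTI 42.3% ≤ 43%; LTV 72.8% ≤ 100% → qualifies.
Qualifying: Option A, Option B, Option C. Lowest rate is 4.09% → Option B.

Option B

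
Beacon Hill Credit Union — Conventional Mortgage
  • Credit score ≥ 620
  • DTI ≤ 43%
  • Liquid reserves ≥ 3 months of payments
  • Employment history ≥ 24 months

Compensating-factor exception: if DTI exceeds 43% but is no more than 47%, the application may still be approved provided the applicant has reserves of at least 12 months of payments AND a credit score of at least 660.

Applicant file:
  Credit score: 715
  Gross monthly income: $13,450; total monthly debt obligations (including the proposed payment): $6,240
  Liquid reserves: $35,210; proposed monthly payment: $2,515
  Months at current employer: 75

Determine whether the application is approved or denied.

Credit score 715 ≥ 620 (meets base)
DTI: 6,240 ÷ 13,450 = 46.4%, over the 43% base limit.
Reserves = 35,210/2,515 = 14.0 months ≥ 3
Employment 75 ≥ 24 months
46.4% falls in the override range (43%–47%), so the compensating-factor test applies.
Override check — reserves: 14.0 mo (ok); score: 715 (ok).
Both compensating conditions met → exception applies.

Approved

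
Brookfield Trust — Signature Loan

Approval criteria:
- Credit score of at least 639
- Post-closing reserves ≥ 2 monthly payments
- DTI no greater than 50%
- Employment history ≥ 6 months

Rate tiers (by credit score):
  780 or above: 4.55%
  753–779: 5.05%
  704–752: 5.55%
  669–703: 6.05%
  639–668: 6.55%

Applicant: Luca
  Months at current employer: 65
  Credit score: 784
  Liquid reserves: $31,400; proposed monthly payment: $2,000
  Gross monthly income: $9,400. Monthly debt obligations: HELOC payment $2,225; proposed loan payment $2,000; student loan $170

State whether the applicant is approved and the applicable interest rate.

Credit score 784 ≥ 639 (meets minimum)
Employment 65 ≥ 6 months
Total monthly debts = (2,225 + 2,000 + 170) = 4,395. DTI = 4,395/9,400 = 46.8% ≤ 50%
Reserves: 31,400 ÷ 2,000 = 15.7 months (meets 2-month minimum)
All requirements met. Score 784 falls in the 780 or above tier → 4.55%.

Approved at 4.55%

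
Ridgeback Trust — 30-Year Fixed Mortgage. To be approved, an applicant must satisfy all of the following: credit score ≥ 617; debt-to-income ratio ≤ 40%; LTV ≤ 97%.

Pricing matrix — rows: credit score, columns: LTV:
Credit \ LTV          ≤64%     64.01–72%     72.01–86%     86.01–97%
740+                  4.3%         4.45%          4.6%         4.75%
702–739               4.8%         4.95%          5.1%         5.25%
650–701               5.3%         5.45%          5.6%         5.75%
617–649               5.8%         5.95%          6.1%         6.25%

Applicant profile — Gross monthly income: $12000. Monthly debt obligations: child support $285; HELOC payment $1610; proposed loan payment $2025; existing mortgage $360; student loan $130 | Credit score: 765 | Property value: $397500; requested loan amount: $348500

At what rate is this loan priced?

Credit score 765 ≥ 617; Total monthly debts = (285 + 1,610 + 2,025 + 360 + 130) = 4,410. DTI = 4,410/12,000 = 36.8% ≤ 40%
Loan-to-value = 348,500/397,500 = 87.7% — pass (97% max)
Credit 765 → row 740+; LTV 87.7% → column 86.01–97%. Grid cell → 4.75%.

4.75%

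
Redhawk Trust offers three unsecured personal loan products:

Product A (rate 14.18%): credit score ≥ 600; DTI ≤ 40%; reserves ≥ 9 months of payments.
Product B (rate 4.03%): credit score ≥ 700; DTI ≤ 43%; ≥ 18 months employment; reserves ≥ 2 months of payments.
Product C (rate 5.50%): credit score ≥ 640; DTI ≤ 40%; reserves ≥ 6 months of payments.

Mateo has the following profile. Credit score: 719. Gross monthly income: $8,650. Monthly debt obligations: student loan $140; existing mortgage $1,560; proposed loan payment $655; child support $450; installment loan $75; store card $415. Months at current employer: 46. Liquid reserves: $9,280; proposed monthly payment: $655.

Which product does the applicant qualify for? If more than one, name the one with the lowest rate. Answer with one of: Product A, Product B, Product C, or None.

Total debts = (140 + 1,560 + 655 + 450 + 75 + 415) = 3,295; DTI = 3,295/8,650 = 38.1%.
Reserves = 9,280/655 = 14.2 months.
Product A: score 719 ≥ 600; DTI 38.1% ≤ 40%; reserves 14.2 ≥ 9 mo → qualifies.
Product B: score 719 ≥ 700; DTI 38.1% ≤ 43%; employment 46 ≥ 18 mo; reserves 14.2 ≥ 2 mo → qualifies.
Product C: score 719 ≥ 640; DTI 38.1% ≤ 40%; reserves 14.2 ≥ 6 mo → qualifies.
Qualifying: Product A, Product B, Product C. Lowest rate is 4.03% → Product B.

Product B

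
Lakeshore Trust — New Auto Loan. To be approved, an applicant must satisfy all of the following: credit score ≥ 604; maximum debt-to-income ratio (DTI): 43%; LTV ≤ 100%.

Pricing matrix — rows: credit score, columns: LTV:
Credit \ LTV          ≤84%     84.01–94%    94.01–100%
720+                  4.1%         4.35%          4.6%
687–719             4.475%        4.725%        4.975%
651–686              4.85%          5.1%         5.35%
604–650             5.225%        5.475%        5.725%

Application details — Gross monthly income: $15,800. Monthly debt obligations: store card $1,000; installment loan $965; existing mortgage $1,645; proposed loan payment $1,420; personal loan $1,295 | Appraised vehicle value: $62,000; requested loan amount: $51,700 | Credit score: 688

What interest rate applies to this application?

4.475%

Credit score 688 ≥ 604; Total monthly debts = (1,000 + 965 + 1,645 + 1,420 + 1,295) = 6,325. DTI: 6,325 ÷ 15,800 = 40%, within the 43% cap
Loan-to-value = 51,700/62,000 = 83.4% — pass (100% max)
Credit 688 → row 687–719; LTV 83.4% → column ≤84%. Grid cell → 4.475%.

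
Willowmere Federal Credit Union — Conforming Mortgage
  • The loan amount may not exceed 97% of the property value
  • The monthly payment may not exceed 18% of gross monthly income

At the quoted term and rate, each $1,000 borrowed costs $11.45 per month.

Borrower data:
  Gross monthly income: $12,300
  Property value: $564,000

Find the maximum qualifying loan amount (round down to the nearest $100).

$193,300

Payment cap: 18% × $12,300 = $2,214/month.
At $11.45 per $1,000, that supports 2,214/11.45 × 1,000 ≈ $193,362 → $193,300.
LTV cap: 97% × $564,000 = $547,080 → $547,000.
Binding constraint: payment-to-income.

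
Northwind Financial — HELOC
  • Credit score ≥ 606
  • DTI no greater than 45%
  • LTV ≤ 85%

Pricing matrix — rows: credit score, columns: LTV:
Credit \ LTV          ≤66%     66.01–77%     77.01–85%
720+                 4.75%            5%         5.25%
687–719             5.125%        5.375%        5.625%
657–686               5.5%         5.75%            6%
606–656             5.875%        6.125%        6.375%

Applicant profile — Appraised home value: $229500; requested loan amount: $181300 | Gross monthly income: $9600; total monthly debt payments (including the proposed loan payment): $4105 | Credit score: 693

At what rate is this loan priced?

5.625%

Credit score 693 ≥ 606; Debt-to-income = 4,105/9,600 = 42.8% — meets 45% limit
LTV: 181,300 ÷ 229,500 = 79%, within 85% cap
Row: 693 falls in 687–719. Column: 79% falls in 77.01–85%. Rate = 5.625%.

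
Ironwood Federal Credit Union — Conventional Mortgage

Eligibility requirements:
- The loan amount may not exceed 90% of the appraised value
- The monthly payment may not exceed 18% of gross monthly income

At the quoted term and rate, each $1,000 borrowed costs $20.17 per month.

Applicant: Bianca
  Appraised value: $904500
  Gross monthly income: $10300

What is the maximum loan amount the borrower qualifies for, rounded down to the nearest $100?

$91,900

Payment cap: 18% × $10,300 = $1,854/month.
At $20.17 per $1,000, that supports 1,854/20.17 × 1,000 ≈ $91,918 → $91,900.
LTV cap: 90% × $904,500 = $814,050 → $814,000.
Binding constraint: payment-to-income.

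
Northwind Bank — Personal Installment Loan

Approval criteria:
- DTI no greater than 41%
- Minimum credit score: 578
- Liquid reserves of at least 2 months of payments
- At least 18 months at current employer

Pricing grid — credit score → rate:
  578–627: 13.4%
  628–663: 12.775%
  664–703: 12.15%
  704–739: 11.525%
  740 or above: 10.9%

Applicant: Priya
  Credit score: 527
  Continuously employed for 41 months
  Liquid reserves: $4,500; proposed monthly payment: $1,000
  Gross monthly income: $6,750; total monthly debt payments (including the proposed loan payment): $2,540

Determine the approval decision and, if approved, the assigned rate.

Denied

Credit score 527 < 578 (below minimum)
Employment 41 ≥ 18 months
Liquid reserves cover 4,500/1,000 = 4.5 months — ≥ 2 required
DTI: 2,540 ÷ 6,750 = 37.6%, within the 41% cap
Not all requirements met → denied.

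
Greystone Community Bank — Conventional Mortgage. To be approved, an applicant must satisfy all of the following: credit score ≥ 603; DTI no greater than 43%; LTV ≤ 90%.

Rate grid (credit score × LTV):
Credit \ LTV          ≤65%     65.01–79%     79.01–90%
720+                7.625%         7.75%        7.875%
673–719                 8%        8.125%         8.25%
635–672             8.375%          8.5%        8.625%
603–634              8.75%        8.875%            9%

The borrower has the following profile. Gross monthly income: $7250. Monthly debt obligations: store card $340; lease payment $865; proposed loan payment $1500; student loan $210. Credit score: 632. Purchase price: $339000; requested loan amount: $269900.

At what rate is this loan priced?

Credit score 632 ≥ 603; Total monthly debts = (340 + 865 + 1,500 + 210) = 2,915. DTI = 2,915/7,250 = 40.2% ≤ 43%
LTV = 269,900/339,000 = 79.6% ≤ 90%
Row: 632 falls in 603–634. Column: 79.6% falls in 79.01–90%. Rate = 9%.

9%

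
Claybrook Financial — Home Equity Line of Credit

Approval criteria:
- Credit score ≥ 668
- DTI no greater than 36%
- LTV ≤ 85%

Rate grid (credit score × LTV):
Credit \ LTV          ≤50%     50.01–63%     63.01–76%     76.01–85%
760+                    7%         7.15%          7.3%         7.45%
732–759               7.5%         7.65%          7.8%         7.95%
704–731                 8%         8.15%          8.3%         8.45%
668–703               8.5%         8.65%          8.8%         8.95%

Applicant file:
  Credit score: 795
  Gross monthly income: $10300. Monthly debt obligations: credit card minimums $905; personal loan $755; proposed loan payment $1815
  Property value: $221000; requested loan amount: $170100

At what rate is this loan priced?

7.45%

Credit score 795 ≥ 668; Total monthly debts = (905 + 755 + 1,815) = 3,475. DTI: 3,475 ÷ 10,300 = 33.7%, within the 36% cap
LTV = 170,100/221,000 = 77% ≤ 85%
Row: 795 falls in 760+. Column: 77% falls in 76.01–85%. Rate = 7.45%.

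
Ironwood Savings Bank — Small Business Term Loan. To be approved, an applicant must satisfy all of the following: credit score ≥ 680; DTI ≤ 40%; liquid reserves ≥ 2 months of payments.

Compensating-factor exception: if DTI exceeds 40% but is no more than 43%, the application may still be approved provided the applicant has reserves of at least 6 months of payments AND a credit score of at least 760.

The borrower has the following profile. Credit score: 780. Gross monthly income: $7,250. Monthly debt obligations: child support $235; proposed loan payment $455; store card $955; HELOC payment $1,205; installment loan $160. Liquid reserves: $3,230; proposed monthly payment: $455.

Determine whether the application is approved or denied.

Approved

Credit score 780 ≥ 680 (meets base)
Total debts = (235 + 455 + 955 + 1,205 + 160) = 3,010. DTI: 3,010 ÷ 7,250 = 41.5%, over the 40% base limit.
Reserves: 3,230 ÷ 455 = 7.1 months (meets 2-month minimum)
DTI 41.5% is within the 40%–43% exception band; checking compensating factors.
Override check — reserves: 7.1 mo (ok); score: 780 (ok).
Both override conditions satisfied; DTI exception granted.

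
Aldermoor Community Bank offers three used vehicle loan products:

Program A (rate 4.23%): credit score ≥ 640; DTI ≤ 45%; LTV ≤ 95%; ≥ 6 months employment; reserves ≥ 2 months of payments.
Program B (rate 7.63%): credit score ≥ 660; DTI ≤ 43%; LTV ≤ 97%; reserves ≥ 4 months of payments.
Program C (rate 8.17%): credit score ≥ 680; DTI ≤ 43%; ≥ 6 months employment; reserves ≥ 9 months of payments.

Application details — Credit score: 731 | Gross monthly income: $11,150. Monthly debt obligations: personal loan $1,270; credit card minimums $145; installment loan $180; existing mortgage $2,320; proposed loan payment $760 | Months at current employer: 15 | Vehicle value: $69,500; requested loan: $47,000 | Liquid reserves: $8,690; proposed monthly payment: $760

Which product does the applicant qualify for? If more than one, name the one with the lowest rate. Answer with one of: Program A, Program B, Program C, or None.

Total debts = (1,270 + 145 + 180 + 2,320 + 760) = 4,675; DTI = 4,675/11,150 = 41.9%.
LTV = 47,000/69,500 = 67.6%.
Reserves = 8,690/760 = 11.4 months.
Program A: score 731 ≥ 640; DTI 41.9% ≤ 45%; LTV 67.6% ≤ 95%; employment 15 ≥ 6 mo; reserves 11.4 ≥ 2 mo → qualifies.
Program B: score 731 ≥ 660; DTI 41.9% ≤ 43%; LTV 67.6% ≤ 97%; reserves 11.4 ≥ 4 mo → qualifies.
Program C: score 731 ≥ 680; DTI 41.9% ≤ 43%; employment 15 ≥ 6 mo; reserves 11.4 ≥ 9 mo → qualifies.
Qualifying: Program A, Program B, Program C. Lowest rate is 4.23% → Program A.

Program A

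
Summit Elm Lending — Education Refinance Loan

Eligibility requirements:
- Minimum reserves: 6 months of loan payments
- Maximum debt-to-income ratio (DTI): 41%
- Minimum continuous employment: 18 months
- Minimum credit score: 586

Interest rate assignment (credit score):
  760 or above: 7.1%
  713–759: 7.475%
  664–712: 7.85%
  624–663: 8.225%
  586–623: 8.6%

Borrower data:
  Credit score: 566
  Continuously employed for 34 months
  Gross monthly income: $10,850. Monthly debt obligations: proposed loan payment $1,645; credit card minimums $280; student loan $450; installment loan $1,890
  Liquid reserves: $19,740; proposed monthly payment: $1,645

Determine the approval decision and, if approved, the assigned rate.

Credit score 566 < 586 (below minimum)
Reserves: 19,740 ÷ 1,645 = 12.0 months (meets 6-month minimum)
Employment 34 ≥ 18 months
Total monthly debts = (1,645 + 280 + 450 + 1,890) = 4,265. Debt-to-income = 4,265/10,850 = 39.3% — meets 41% limit
Not all requirements met → denied.

Denied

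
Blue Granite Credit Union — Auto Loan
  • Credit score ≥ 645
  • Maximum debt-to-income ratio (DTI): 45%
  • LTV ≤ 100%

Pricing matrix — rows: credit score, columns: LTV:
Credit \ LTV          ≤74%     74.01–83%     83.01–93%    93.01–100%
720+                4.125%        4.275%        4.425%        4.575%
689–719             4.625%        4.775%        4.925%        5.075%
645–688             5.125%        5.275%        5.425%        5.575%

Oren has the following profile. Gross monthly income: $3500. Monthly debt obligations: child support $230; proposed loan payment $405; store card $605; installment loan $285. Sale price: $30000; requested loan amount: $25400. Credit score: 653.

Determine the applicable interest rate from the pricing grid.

Credit score 653 ≥ 645; Total monthly debts = (230 + 405 + 605 + 285) = 1,525. DTI: 1,525 ÷ 3,500 = 43.6%, within the 45% cap
Loan-to-value = 25,400/30,000 = 84.7% — pass (100% max)
Credit 653 → row 645–688; LTV 84.7% → column 83.01–93%. Grid cell → 5.425%.

5.425%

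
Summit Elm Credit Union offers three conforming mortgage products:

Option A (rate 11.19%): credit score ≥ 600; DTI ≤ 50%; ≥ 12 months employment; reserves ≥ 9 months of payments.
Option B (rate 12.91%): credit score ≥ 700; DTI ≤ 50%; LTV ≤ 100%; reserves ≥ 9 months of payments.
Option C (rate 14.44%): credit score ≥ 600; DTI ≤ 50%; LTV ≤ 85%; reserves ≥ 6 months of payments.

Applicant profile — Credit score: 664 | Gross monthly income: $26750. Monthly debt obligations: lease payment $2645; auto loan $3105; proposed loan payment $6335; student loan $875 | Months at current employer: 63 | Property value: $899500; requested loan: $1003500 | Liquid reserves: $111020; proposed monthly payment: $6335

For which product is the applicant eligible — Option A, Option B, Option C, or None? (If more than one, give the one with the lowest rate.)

Total debts = (2,645 + 3,105 + 6,335 + 875) = 12,960; DTI = 12,960/26,750 = 48.4%.
LTV = 1,003,500/899,500 = 111.6%.
Reserves = 111,020/6,335 = 17.5 months.
Option A: score 664 ≥ 600; DTI 48.4% ≤ 50%; employment 63 ≥ 12 mo; reserves 17.5 ≥ 9 mo → qualifies.
Option B: score 664 < 700; DTI 48.4% ≤ 50%; LTV 111.6% > 100%; reserves 17.5 ≥ 9 mo → does not qualify.
Option C: score 664 ≥ 600; DTI 48.4% ≤ 50%; LTV 111.6% > 85%; reserves 17.5 ≥ 6 mo → does not qualify.

Option A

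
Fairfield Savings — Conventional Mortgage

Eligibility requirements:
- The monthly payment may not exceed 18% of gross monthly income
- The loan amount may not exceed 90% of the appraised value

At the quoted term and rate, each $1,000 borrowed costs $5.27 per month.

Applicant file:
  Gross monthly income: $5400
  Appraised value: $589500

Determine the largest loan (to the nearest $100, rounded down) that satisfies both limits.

$184,400

Payment cap: 18% × $5,400 = $972/month.
At $5.27 per $1,000, that supports 972/5.27 × 1,000 ≈ $184,440 → $184,400.
LTV cap: 90% × $589,500 = $530,550 → $530,500.
Binding constraint: payment-to-income.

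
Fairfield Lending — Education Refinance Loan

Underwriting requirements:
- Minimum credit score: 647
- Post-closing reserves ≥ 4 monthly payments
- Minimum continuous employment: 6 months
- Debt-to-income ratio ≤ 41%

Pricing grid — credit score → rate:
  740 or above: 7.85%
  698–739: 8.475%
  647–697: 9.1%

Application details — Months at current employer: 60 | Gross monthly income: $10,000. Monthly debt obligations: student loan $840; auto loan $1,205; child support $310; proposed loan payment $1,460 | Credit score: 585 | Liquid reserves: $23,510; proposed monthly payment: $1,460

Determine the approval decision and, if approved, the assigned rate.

Credit score 585 < 647 (below minimum)
Reserves: 23,510 ÷ 1,460 = 16.1 months (meets 4-month minimum)
Employment 60 ≥ 6 months
Total monthly debts = (840 + 1,205 + 310 + 1,460) = 3,815. DTI: 3,815 ÷ 10,000 = 38.1%, within the 41% cap
Not all requirements met → denied.

Denied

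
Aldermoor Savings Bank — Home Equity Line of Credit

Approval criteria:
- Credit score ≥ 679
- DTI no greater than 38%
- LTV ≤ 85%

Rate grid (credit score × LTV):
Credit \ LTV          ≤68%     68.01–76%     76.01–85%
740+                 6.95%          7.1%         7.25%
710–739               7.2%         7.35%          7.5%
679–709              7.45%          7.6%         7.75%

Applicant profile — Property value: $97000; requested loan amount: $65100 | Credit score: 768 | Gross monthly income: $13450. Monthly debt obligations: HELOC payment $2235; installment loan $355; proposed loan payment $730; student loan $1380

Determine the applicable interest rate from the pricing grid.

Credit score 768 ≥ 679; Total monthly debts = (2,235 + 355 + 730 + 1,380) = 4,700. DTI = 4,700/13,450 = 34.9% ≤ 38%
LTV = 65,100/97,000 = 67.1% ≤ 85%
Credit 768 → row 740+; LTV 67.1% → column ≤68%. Grid cell → 6.95%.

6.95%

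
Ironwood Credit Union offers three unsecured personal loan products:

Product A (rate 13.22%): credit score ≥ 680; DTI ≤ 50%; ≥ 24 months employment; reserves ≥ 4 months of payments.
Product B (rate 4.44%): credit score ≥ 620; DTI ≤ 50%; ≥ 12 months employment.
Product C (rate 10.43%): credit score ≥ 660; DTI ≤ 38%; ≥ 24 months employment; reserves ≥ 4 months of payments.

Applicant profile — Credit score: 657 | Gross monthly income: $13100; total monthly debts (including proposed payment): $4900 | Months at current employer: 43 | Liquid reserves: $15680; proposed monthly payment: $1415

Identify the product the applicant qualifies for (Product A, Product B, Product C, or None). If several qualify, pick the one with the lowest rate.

Product B

DTI = 4,900/13,100 = 37.4%.
Reserves = 15,680/1,415 = 11.1 months.
Product A: score 657 < 680; DTI 37.4% ≤ 50%; employment 43 ≥ 24 mo; reserves 11.1 ≥ 4 mo → does not qualify.
Product B: score 657 ≥ 620; DTI 37.4% ≤ 50%; employment 43 ≥ 12 mo → qualifies.
Product C: score 657 < 660; DTI 37.4% ≤ 38%; employment 43 ≥ 24 mo; reserves 11.1 ≥ 4 mo → does not qualify.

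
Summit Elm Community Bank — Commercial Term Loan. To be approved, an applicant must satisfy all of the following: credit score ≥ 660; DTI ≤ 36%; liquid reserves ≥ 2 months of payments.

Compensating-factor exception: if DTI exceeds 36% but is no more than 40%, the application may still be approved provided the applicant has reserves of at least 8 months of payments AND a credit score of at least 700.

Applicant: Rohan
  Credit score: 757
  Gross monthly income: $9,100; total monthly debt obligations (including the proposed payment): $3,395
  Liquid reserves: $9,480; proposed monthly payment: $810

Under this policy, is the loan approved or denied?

Approved

Credit score 757 ≥ 660 (meets base)
DTI = 3,395/9,100 = 37.3% > 36% — standard DTI limit exceeded.
Reserves: 9,480 ÷ 810 = 11.7 months (meets 2-month minimum)
37.3% falls in the override range (36%–40%), so the compensating-factor test applies.
Override check — reserves: 11.7 mo (ok); score: 757 (ok).
Both compensating conditions met → exception applies.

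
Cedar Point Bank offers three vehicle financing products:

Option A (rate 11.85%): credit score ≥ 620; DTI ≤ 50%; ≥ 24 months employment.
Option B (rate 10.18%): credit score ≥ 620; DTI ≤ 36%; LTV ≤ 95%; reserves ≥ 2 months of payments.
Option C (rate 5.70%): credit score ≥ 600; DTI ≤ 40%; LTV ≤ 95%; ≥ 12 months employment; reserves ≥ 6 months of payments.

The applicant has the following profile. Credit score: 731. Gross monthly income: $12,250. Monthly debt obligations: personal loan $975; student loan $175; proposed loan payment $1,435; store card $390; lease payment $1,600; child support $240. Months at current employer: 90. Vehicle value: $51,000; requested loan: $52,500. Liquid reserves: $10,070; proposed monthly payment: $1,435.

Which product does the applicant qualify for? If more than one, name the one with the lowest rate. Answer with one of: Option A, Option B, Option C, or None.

Option A

Total debts = (975 + 175 + 1,435 + 390 + 1,600 + 240) = 4,815; DTI = 4,815/12,250 = 39.3%.
LTV = 52,500/51,000 = 102.9%.
Reserves = 10,070/1,435 = 7.0 months.
Option A: score 731 ≥ 620; DTI 39.3% ≤ 50%; employment 90 ≥ 24 mo → qualifies.
Option B: score 731 ≥ 620; DTI 39.3% > 36%; LTV 102.9% > 95%; reserves 7.0 ≥ 2 mo → does not qualify.
Option C: score 731 ≥ 600; DTI 39.3% ≤ 40%; LTV 102.9% > 95%; employment 90 ≥ 12 mo; reserves 7.0 ≥ 6 mo → does not qualify.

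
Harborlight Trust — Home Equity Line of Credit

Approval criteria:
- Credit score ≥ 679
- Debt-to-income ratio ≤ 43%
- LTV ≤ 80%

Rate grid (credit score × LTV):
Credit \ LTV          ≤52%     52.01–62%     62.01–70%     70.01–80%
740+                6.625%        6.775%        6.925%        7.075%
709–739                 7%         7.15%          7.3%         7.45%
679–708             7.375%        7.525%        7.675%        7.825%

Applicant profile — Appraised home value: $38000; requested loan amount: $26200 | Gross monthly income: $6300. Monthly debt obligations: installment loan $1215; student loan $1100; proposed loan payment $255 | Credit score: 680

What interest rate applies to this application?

Credit score 680 ≥ 679; Total monthly debts = (1,215 + 1,100 + 255) = 2,570. Debt-to-income = 2,570/6,300 = 40.8% — meets 43% limit
LTV: 26,200 ÷ 38,000 = 68.9%, within 80% cap
Score 680 is in the 679–708 band; LTV 68.9% is in the 62.01–70% band → 7.675%.

7.675%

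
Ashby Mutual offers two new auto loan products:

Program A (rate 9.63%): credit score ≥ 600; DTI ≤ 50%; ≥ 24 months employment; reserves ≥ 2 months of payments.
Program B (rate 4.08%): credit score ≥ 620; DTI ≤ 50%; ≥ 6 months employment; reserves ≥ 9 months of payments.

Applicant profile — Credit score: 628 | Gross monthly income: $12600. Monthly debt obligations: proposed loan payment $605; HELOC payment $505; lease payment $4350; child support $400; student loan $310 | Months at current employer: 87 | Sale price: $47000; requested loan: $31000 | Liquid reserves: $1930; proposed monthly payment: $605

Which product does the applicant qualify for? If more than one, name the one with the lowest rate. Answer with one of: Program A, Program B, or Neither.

Program A

Total debts = (605 + 505 + 4,350 + 400 + 310) = 6,170; DTI = 6,170/12,600 = 49%.
LTV = 31,000/47,000 = 66%.
Reserves = 1,930/605 = 3.2 months.
Program A: score 628 ≥ 600; DTI 49% ≤ 50%; employment 87 ≥ 24 mo; reserves 3.2 ≥ 2 mo → qualifies.
Program B: score 628 ≥ 620; DTI 49% ≤ 50%; employment 87 ≥ 6 mo; reserves 3.2 < 9 mo → does not qualify.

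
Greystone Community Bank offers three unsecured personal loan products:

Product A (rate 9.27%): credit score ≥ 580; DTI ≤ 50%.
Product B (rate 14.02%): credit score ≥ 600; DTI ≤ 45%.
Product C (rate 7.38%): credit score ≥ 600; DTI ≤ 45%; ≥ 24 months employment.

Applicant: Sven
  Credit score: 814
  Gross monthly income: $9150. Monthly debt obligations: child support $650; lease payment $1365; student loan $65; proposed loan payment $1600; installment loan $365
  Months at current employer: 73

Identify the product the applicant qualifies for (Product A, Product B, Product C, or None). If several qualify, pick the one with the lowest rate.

Total debts = (650 + 1,365 + 65 + 1,600 + 365) = 4,045; DTI = 4,045/9,150 = 44.2%.
Product A: score 814 ≥ 580; DTI 44.2% ≤ 50% → qualifies.
Product B: score 814 ≥ 600; DTI 44.2% ≤ 45% → qualifies.
Product C: score 814 ≥ 600; DTI 44.2% ≤ 45%; employment 73 ≥ 24 mo → qualifies.
Qualifying: Product A, Product B, Product C. Lowest rate is 7.38% → Product C.

Product C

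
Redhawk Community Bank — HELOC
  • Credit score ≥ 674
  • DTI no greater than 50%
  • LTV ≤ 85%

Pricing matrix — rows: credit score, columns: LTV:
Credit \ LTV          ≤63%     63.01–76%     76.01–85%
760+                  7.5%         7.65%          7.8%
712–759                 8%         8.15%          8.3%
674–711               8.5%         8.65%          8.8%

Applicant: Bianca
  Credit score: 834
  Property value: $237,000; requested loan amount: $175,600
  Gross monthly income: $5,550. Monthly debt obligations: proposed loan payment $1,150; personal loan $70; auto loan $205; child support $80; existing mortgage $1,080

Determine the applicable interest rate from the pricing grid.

Credit score 834 ≥ 674; Total monthly debts = (1,150 + 70 + 205 + 80 + 1,080) = 2,585. DTI = 2,585/5,550 = 46.6% ≤ 50%
Loan-to-value = 175,600/237,000 = 74.1% — pass (85% max)
Credit 834 → row 760+; LTV 74.1% → column 63.01–76%. Grid cell → 7.65%.

7.65%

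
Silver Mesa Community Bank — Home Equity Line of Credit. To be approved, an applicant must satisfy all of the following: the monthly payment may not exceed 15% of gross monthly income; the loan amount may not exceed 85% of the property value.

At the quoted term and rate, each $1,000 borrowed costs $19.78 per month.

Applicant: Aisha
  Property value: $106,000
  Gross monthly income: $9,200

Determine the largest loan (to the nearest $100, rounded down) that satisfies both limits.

$69,700

Payment cap: 15% × $9,200 = $1,380/month.
At $19.78 per $1,000, that supports 1,380/19.78 × 1,000 ≈ $69,767 → $69,700.
LTV cap: 85% × $106,000 = $90,100 → $90,100.
Binding constraint: payment-to-income.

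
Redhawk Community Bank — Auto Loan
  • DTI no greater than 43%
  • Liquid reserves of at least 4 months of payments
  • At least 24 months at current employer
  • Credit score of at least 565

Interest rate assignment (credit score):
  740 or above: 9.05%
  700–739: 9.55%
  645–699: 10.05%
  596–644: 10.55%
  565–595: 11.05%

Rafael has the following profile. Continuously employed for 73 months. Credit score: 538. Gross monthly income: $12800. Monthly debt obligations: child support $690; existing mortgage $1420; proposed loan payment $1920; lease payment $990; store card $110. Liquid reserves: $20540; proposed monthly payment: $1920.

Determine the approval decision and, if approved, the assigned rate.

Credit score 538 < 565 (below minimum)
Total monthly debts = (690 + 1,420 + 1,920 + 990 + 110) = 5,130. DTI: 5,130 ÷ 12,800 = 40.1%, within the 43% cap
Reserves = 20,540/1,920 = 10.7 months ≥ 4
Employment 73 ≥ 24 months
Not all requirements met → denied.

Denied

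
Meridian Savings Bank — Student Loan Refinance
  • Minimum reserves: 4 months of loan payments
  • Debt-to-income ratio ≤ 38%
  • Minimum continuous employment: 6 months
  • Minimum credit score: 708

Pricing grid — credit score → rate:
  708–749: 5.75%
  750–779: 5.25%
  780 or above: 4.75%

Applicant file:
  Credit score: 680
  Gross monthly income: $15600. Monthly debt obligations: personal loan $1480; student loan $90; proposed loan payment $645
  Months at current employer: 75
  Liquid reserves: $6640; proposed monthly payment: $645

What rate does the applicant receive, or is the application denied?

Credit score 680 < 708 (below minimum)
Total monthly debts = (1,480 + 90 + 645) = 2,215. DTI: 2,215 ÷ 15,600 = 14.2%, within the 38% cap
Employment 75 ≥ 6 months
Reserves = 6,640/645 = 10.3 months ≥ 4
Not all requirements met → denied.

Denied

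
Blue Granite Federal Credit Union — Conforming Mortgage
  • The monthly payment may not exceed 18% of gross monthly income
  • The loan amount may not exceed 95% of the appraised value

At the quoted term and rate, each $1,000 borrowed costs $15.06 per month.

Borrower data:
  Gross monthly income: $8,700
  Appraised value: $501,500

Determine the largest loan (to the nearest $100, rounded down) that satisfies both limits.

Payment cap: 18% × $8,700 = $1,566/month.
At $15.06 per $1,000, that supports 1,566/15.06 × 1,000 ≈ $103,984 → $103,900.
LTV cap: 95% × $501,500 = $476,425 → $476,400.
Binding constraint: payment-to-income.

$103,900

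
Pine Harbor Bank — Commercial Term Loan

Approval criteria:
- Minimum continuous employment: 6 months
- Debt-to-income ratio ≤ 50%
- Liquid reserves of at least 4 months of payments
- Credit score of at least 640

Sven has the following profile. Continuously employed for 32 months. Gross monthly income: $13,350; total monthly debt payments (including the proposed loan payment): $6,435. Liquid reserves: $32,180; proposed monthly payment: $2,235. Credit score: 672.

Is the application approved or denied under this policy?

Approved

Employment 32 ≥ 6 months
DTI = 6,435/13,350 = 48.2% ≤ 50%
Reserves = 32,180/2,235 = 14.4 months ≥ 4
Credit score 672 ≥ 640 (meets)
All criteria satisfied.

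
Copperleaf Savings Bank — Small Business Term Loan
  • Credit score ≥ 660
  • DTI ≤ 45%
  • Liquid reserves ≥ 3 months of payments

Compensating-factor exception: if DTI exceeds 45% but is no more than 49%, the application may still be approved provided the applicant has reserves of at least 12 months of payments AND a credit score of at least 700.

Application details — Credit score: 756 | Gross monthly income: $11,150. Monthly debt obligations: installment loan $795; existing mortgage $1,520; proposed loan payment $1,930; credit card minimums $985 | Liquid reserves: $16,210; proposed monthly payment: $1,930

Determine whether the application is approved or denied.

Credit score 756 ≥ 660 (meets base)
Total debts = (795 + 1,520 + 1,930 + 985) = 5,230. DTI = 5,230/11,150 = 46.9% > 45% — standard DTI limit exceeded.
Liquid reserves cover 16,210/1,930 = 8.4 months — ≥ 3 required
46.9% falls in the override range (45%–49%), so the compensating-factor test applies.
Override check — reserves: 8.4 mo (short of 12); score: 756 (ok).
Override conditions not both satisfied; exception does not apply.

Denied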